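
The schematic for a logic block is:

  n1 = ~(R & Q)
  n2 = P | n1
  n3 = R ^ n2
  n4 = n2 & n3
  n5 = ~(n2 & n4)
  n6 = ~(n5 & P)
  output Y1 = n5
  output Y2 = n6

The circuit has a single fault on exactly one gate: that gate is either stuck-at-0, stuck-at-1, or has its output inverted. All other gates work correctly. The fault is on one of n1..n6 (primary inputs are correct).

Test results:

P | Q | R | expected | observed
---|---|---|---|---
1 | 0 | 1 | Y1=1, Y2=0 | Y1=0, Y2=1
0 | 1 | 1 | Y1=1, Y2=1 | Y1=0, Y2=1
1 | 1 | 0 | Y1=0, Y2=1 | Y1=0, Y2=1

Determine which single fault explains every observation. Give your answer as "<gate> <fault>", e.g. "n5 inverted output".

n5 stuck-at-0

Fault-free values for test 1 (P=1, Q=0, R=1): n1=1, n2=1, n3=0, n4=0, n5=1, n6=0, giving Y1=1, Y2=0. Observed Y1=0, Y2=1.
Test 1: faults giving observed Y1=0, Y2=1 are {n3 stuck-at-1, n3 inverted output, n4 stuck-at-1, n4 inverted output, n5 stuck-at-0, n5 inverted output}.
Test 2 (P=0, Q=1, R=1): fault-free n1=0, n2=0, n3=1, n4=0, n5=1, n6=1 → Y1=1, Y2=1; observed Y1=0, Y2=1. Eliminates n3 stuck-at-1, n3 inverted output, n4 stuck-at-1, n4 inverted output.
Test 3 (P=1, Q=1, R=0): fault-free n1=1, n2=1, n3=1, n4=1, n5=0, n6=1 → Y1=0, Y2=1; observed Y1=0, Y2=1. Eliminates n5 inverted output.
Only n5 stuck-at-0 is consistent with every test.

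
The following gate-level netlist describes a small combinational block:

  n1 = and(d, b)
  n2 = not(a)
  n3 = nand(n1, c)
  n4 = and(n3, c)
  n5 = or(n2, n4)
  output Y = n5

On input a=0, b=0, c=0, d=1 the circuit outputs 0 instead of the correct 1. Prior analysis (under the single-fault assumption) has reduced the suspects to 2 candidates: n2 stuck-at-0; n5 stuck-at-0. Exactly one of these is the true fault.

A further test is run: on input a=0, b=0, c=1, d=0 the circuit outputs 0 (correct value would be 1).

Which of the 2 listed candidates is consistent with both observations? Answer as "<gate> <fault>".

n5 stuck-at-0

Evaluate each candidate on input a=0, b=0, c=1, d=0:
  n2 stuck-at-0: n1=0, n2=0 [stuck-at-0], n3=1, n4=1, n5=1 → 1 — eliminated
  n5 stuck-at-0: n1=0, n2=1, n3=1, n4=1, n5=0 [stuck-at-0] → 0 — matches
Only n5 stuck-at-0 reproduces the observed 0.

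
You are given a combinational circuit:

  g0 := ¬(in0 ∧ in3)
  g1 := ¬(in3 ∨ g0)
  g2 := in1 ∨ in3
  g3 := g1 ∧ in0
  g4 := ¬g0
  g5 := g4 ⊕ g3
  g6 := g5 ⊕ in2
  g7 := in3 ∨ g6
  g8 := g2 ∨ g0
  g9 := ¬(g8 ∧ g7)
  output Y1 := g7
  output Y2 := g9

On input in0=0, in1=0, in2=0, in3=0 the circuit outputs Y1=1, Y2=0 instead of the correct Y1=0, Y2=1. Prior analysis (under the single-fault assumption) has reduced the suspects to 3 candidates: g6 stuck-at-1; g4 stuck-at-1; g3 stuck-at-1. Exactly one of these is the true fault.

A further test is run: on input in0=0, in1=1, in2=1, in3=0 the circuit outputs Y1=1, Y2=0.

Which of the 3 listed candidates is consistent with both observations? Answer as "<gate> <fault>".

g6 stuck-at-1

Evaluate each candidate on input in0=0, in1=1, in2=1, in3=0:
  g6 stuck-at-1: g0=1, g1=0, g2=1, g3=0, g4=0, g5=0, g6=1 [stuck-at-1], g7=1, g8=1, g9=0 → Y1=1, Y2=0 — matches
  g4 stuck-at-1: g0=1, g1=0, g2=1, g3=0, g4=1 [stuck-at-1], g5=1, g6=0, g7=0, g8=1, g9=1 → Y1=0, Y2=1 — eliminated
  g3 stuck-at-1: g0=1, g1=0, g2=1, g3=1 [stuck-at-1], g4=0, g5=1, g6=0, g7=0, g8=1, g9=1 → Y1=0, Y2=1 — eliminated
Only g6 stuck-at-1 reproduces the observed Y1=1, Y2=0.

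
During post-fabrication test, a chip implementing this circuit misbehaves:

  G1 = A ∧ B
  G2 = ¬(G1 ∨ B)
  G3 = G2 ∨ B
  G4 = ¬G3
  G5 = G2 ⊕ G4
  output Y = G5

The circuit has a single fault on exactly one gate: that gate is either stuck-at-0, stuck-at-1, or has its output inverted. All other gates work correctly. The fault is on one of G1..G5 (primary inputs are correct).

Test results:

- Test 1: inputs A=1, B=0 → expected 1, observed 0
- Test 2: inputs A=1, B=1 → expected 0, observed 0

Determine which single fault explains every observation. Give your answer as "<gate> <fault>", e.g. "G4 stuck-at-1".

G5 stuck-at-0

Fault-free values for test 1 (A=1, B=0): G1=0, G2=1, G3=1, G4=0, G5=1, giving Y=1. Observed 0.
Test 1: faults giving observed 0 are {G3 stuck-at-0, G3 inverted output, G4 stuck-at-1, G4 inverted output, G5 stuck-at-0, G5 inverted output}.
Test 2 (A=1, B=1): fault-free G1=1, G2=0, G3=1, G4=0, G5=0 → 0; observed 0. Eliminates G3 stuck-at-0, G3 inverted output, G4 stuck-at-1, G4 inverted output, G5 inverted output.
Only G5 stuck-at-0 is consistent with every test.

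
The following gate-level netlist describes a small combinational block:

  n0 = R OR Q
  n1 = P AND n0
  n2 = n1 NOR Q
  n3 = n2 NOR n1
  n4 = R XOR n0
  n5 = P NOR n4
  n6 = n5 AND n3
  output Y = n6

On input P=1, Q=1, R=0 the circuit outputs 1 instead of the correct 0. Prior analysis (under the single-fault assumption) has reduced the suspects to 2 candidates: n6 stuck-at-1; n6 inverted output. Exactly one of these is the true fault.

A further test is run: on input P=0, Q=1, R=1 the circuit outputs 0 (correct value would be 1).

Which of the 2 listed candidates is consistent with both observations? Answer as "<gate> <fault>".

n6 inverted output

Evaluate each candidate on input P=0, Q=1, R=1:
  n6 stuck-at-1: n0=1, n1=0, n2=0, n3=1, n4=0, n5=1, n6=1 [stuck-at-1] → 1 — eliminated
  n6 inverted output: n0=1, n1=0, n2=0, n3=1, n4=0, n5=1, n6=0 [inverted output] → 0 — matches
Only n6 inverted output reproduces the observed 0.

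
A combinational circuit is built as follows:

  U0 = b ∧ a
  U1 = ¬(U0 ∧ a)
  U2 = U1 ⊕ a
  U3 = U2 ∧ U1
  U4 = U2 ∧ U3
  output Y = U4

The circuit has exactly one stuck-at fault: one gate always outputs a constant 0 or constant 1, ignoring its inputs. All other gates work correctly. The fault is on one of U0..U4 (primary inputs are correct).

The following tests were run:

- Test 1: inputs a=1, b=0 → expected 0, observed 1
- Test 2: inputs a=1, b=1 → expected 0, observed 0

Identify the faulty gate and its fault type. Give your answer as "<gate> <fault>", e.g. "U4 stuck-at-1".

U2 stuck-at-1

Fault-free values for test 1 (a=1, b=0): U0=0, U1=1, U2=0, U3=0, U4=0, giving Y=0. Observed 1.
Test 1: faults giving observed 1 are {U2 stuck-at-1, U4 stuck-at-1}.
Test 2 (a=1, b=1): fault-free U0=1, U1=0, U2=1, U3=0, U4=0 → 0; observed 0. Eliminates U4 stuck-at-1.
Only U2 stuck-at-1 is consistent with every test.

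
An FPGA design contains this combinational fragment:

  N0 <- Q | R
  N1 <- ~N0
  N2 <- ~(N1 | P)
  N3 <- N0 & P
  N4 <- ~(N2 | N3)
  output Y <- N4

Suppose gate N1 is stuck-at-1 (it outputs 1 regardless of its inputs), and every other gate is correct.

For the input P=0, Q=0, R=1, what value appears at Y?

Propagate with N1 forced: N0=1, N1=1 [stuck-at-1], N2=0, N3=0, N4=1.
So Y = 1. (Without the fault it would be 0.)

1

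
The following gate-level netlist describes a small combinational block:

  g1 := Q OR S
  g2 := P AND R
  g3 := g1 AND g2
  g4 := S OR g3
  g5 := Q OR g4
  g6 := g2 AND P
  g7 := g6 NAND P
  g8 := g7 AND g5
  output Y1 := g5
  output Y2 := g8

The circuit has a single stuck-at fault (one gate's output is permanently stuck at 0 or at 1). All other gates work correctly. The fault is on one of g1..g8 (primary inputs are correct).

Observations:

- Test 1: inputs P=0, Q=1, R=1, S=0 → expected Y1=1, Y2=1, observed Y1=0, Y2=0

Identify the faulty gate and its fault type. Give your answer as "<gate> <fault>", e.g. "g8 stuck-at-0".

Fault-free values for test 1 (P=0, Q=1, R=1, S=0): g1=1, g2=0, g3=0, g4=0, g5=1, g6=0, g7=1, g8=1, giving Y1=1, Y2=1. Observed Y1=0, Y2=0.
Test 1: faults giving observed Y1=0, Y2=0 are {g5 stuck-at-0}.
Only g5 stuck-at-0 is consistent with every test.

g5 stuck-at-0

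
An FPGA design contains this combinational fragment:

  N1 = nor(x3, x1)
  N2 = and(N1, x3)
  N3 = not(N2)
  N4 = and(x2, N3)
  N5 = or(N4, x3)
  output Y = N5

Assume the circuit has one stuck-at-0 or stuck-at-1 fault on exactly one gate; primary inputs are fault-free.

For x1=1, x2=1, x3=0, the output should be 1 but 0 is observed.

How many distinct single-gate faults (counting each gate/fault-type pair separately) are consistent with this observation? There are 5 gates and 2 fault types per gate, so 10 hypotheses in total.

4

Fault-free: N1=0, N2=0, N3=1, N4=1, N5=1 → 1. Observed 0.
  N1 stuck-at-0: output 1 ✗
  N1 stuck-at-1: output 1 ✗
  N2 stuck-at-0: output 1 ✗
  N2 stuck-at-1: output 0 ✓
  N3 stuck-at-0: output 0 ✓
  N3 stuck-at-1: output 1 ✗
  N4 stuck-at-0: output 0 ✓
  N4 stuck-at-1: output 1 ✗
  N5 stuck-at-0: output 0 ✓
  N5 stuck-at-1: output 1 ✗
Consistent faults: {N2 stuck-at-1, N3 stuck-at-0, N4 stuck-at-0, N5 stuck-at-0} — 4 in all.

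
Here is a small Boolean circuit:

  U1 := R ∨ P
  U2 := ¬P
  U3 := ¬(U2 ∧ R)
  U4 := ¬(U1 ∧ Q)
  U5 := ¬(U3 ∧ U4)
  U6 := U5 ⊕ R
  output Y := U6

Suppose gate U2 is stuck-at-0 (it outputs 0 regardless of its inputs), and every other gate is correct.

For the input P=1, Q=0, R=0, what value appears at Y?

Propagate with U2 forced: U1=1, U2=0 [stuck-at-0], U3=1, U4=1, U5=0, U6=0.
So Y = 0. (Same as the fault-free value — the fault is masked on this input.)

0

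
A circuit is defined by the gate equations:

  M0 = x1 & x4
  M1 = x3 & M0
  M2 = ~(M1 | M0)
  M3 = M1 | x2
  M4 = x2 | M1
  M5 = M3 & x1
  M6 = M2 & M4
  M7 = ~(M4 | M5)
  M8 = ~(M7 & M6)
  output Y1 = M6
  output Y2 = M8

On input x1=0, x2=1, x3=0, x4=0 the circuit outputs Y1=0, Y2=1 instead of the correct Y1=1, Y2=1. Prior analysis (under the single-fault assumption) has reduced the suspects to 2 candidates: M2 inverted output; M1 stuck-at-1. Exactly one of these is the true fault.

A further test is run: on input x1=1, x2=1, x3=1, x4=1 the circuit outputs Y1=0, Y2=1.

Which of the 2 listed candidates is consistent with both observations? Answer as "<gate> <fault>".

M1 stuck-at-1

Evaluate each candidate on input x1=1, x2=1, x3=1, x4=1:
  M2 inverted output: M0=1, M1=1, M2=1 [inverted output], M3=1, M4=1, M5=1, M6=1, M7=0, M8=1 → Y1=1, Y2=1 — eliminated
  M1 stuck-at-1: M0=1, M1=1 [stuck-at-1], M2=0, M3=1, M4=1, M5=1, M6=0, M7=0, M8=1 → Y1=0, Y2=1 — matches
Only M1 stuck-at-1 reproduces the observed Y1=0, Y2=1.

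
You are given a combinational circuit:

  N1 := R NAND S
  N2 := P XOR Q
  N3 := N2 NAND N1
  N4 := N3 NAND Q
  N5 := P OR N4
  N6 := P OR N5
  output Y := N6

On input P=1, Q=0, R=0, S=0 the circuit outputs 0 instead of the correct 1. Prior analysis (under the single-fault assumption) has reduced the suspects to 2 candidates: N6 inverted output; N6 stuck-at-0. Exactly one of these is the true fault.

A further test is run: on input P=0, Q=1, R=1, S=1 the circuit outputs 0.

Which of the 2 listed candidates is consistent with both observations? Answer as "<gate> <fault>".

N6 stuck-at-0

Evaluate each candidate on input P=0, Q=1, R=1, S=1:
  N6 inverted output: N1=0, N2=1, N3=1, N4=0, N5=0, N6=1 [inverted output] → 1 — eliminated
  N6 stuck-at-0: N1=0, N2=1, N3=1, N4=0, N5=0, N6=0 [stuck-at-0] → 0 — matches
Only N6 stuck-at-0 reproduces the observed 0.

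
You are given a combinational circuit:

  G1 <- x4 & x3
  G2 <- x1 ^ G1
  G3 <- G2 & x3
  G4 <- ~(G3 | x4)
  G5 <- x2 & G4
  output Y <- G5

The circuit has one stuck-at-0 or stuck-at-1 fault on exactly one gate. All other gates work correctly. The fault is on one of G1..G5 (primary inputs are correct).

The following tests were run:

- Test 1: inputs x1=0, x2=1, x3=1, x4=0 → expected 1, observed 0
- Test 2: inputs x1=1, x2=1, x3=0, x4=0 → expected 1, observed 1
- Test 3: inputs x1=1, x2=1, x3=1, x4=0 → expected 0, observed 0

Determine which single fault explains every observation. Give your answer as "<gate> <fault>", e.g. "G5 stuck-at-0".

G2 stuck-at-1

Fault-free values for test 1 (x1=0, x2=1, x3=1, x4=0): G1=0, G2=0, G3=0, G4=1, G5=1, giving Y=1. Observed 0.
Test 1: faults giving observed 0 are {G1 stuck-at-1, G2 stuck-at-1, G3 stuck-at-1, G4 stuck-at-0, G5 stuck-at-0}.
Test 2 (x1=1, x2=1, x3=0, x4=0): fault-free G1=0, G2=1, G3=0, G4=1, G5=1 → 1; observed 1. Eliminates G3 stuck-at-1, G4 stuck-at-0, G5 stuck-at-0.
Test 3 (x1=1, x2=1, x3=1, x4=0): fault-free G1=0, G2=1, G3=1, G4=0, G5=0 → 0; observed 0. Eliminates G1 stuck-at-1.
Only G2 stuck-at-1 is consistent with every test.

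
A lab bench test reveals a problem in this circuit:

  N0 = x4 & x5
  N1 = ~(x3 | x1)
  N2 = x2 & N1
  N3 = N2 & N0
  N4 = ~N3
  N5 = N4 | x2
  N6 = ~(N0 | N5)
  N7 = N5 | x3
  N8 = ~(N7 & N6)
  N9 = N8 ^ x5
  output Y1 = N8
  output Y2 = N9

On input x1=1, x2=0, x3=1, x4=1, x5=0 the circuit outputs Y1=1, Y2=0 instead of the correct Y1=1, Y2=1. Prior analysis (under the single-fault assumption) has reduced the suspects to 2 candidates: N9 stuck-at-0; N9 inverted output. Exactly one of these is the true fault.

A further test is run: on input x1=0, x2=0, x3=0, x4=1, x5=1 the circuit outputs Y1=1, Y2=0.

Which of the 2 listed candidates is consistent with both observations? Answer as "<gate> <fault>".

N9 stuck-at-0

Evaluate each candidate on input x1=0, x2=0, x3=0, x4=1, x5=1:
  N9 stuck-at-0: N0=1, N1=1, N2=0, N3=0, N4=1, N5=1, N6=0, N7=1, N8=1, N9=0 [stuck-at-0] → Y1=1, Y2=0 — matches
  N9 inverted output: N0=1, N1=1, N2=0, N3=0, N4=1, N5=1, N6=0, N7=1, N8=1, N9=1 [inverted output] → Y1=1, Y2=1 — eliminated
Only N9 stuck-at-0 reproduces the observed Y1=1, Y2=0.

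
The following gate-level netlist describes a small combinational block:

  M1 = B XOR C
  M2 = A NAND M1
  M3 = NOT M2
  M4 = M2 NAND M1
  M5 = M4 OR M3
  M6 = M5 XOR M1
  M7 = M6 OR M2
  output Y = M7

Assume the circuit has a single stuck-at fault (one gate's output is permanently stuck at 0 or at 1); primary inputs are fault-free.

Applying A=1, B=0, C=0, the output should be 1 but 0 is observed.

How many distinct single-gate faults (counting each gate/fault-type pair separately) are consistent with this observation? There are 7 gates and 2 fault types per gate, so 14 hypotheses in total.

Fault-free: M1=0, M2=1, M3=0, M4=1, M5=1, M6=1, M7=1 → 1. Observed 0.
  M1 stuck-at-0: output 1 ✗
  M1 stuck-at-1: output 0 ✓
  M2 stuck-at-0: output 1 ✗
  M2 stuck-at-1: output 1 ✗
  M3 stuck-at-0: output 1 ✗
  M3 stuck-at-1: output 1 ✗
  M4 stuck-at-0: output 1 ✗
  M4 stuck-at-1: output 1 ✗
  M5 stuck-at-0: output 1 ✗
  M5 stuck-at-1: output 1 ✗
  M6 stuck-at-0: output 1 ✗
  M6 stuck-at-1: output 1 ✗
  M7 stuck-at-0: output 0 ✓
  M7 stuck-at-1: output 1 ✗
Consistent faults: {M1 stuck-at-1, M7 stuck-at-0} — 2 in all.

2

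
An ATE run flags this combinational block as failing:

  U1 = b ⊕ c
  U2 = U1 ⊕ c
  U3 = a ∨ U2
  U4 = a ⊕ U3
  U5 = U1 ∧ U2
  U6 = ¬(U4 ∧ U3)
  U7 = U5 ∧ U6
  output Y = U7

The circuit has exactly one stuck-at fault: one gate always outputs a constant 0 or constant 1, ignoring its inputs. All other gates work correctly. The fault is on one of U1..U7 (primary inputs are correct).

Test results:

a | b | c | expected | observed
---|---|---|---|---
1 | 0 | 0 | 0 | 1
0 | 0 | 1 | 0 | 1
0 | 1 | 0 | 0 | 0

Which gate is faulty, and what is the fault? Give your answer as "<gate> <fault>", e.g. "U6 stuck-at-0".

U5 stuck-at-1

Fault-free values for test 1 (a=1, b=0, c=0): U1=0, U2=0, U3=1, U4=0, U5=0, U6=1, U7=0, giving Y=0. Observed 1.
Test 1: faults giving observed 1 are {U1 stuck-at-1, U5 stuck-at-1, U7 stuck-at-1}.
Test 2 (a=0, b=0, c=1): fault-free U1=1, U2=0, U3=0, U4=0, U5=0, U6=1, U7=0 → 0; observed 1. Eliminates U1 stuck-at-1.
Test 3 (a=0, b=1, c=0): fault-free U1=1, U2=1, U3=1, U4=1, U5=1, U6=0, U7=0 → 0; observed 0. Eliminates U7 stuck-at-1.
Only U5 stuck-at-1 is consistent with every test.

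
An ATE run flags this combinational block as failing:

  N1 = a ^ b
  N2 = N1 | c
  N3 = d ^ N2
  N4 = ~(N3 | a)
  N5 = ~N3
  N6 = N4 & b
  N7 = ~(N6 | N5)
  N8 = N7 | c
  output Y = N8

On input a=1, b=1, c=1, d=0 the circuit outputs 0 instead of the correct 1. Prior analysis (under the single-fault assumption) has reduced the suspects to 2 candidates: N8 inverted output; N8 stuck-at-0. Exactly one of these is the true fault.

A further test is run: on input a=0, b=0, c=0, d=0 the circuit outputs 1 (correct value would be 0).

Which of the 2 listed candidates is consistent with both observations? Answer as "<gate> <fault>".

Evaluate each candidate on input a=0, b=0, c=0, d=0:
  N8 inverted output: N1=0, N2=0, N3=0, N4=1, N5=1, N6=0, N7=0, N8=1 [inverted output] → 1 — matches
  N8 stuck-at-0: N1=0, N2=0, N3=0, N4=1, N5=1, N6=0, N7=0, N8=0 [stuck-at-0] → 0 — eliminated
Only N8 inverted output reproduces the observed 1.

N8 inverted output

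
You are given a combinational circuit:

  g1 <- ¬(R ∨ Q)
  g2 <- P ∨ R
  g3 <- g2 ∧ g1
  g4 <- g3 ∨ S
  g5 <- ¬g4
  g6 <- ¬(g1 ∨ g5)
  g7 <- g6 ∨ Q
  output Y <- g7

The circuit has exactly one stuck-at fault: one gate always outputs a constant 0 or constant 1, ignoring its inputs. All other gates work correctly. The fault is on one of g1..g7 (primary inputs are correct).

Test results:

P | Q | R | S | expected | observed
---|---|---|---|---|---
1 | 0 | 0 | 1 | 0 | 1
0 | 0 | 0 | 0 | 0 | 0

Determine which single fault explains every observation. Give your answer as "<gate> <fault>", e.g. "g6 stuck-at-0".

Fault-free values for test 1 (P=1, Q=0, R=0, S=1): g1=1, g2=1, g3=1, g4=1, g5=0, g6=0, g7=0, giving Y=0. Observed 1.
Test 1: faults giving observed 1 are {g1 stuck-at-0, g6 stuck-at-1, g7 stuck-at-1}.
Test 2 (P=0, Q=0, R=0, S=0): fault-free g1=1, g2=0, g3=0, g4=0, g5=1, g6=0, g7=0 → 0; observed 0. Eliminates g6 stuck-at-1, g7 stuck-at-1.
Only g1 stuck-at-0 is consistent with every test.

g1 stuck-at-0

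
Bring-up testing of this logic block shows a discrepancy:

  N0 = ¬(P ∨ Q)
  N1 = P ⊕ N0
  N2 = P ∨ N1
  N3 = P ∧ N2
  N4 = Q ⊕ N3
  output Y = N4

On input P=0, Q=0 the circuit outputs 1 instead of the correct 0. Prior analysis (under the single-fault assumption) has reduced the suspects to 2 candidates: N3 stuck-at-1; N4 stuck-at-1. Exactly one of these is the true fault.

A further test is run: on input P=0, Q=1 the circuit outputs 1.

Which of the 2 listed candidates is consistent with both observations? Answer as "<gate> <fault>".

N4 stuck-at-1

Evaluate each candidate on input P=0, Q=1:
  N3 stuck-at-1: N0=0, N1=0, N2=0, N3=1 [stuck-at-1], N4=0 → 0 — eliminated
  N4 stuck-at-1: N0=0, N1=0, N2=0, N3=0, N4=1 [stuck-at-1] → 1 — matches
Only N4 stuck-at-1 reproduces the observed 1.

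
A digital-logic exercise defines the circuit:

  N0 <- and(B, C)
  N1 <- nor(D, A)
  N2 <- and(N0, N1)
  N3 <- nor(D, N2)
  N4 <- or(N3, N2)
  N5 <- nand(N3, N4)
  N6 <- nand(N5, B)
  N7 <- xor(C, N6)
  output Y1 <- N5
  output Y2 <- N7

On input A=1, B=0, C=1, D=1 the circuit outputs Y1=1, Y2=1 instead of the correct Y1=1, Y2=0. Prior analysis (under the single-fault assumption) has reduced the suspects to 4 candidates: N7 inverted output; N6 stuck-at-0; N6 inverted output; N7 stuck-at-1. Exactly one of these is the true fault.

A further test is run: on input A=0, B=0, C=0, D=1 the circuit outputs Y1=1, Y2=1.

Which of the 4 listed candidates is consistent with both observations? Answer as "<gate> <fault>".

N7 stuck-at-1

Evaluate each candidate on input A=0, B=0, C=0, D=1:
  N7 inverted output: N0=0, N1=0, N2=0, N3=0, N4=0, N5=1, N6=1, N7=0 [inverted output] → Y1=1, Y2=0 — eliminated
  N6 stuck-at-0: N0=0, N1=0, N2=0, N3=0, N4=0, N5=1, N6=0 [stuck-at-0], N7=0 → Y1=1, Y2=0 — eliminated
  N6 inverted output: N0=0, N1=0, N2=0, N3=0, N4=0, N5=1, N6=0 [inverted output], N7=0 → Y1=1, Y2=0 — eliminated
  N7 stuck-at-1: N0=0, N1=0, N2=0, N3=0, N4=0, N5=1, N6=1, N7=1 [stuck-at-1] → Y1=1, Y2=1 — matches
Only N7 stuck-at-1 reproduces the observed Y1=1, Y2=1.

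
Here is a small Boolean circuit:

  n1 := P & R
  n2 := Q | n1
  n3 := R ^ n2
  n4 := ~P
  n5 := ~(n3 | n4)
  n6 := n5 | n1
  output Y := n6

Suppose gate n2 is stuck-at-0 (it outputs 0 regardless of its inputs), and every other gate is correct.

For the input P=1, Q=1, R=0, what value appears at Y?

Propagate with n2 forced: n1=0, n2=0 [stuck-at-0], n3=0, n4=0, n5=1, n6=1.
So Y = 1. (Without the fault it would be 0.)

1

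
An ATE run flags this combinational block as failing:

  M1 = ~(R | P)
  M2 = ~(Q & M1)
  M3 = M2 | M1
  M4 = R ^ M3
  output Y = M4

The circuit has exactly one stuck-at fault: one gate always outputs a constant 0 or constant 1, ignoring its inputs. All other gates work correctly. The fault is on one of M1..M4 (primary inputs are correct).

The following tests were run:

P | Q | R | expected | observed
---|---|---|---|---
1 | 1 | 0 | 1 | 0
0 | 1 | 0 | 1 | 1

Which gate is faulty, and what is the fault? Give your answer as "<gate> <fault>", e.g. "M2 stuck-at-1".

Fault-free values for test 1 (P=1, Q=1, R=0): M1=0, M2=1, M3=1, M4=1, giving Y=1. Observed 0.
Test 1: faults giving observed 0 are {M2 stuck-at-0, M3 stuck-at-0, M4 stuck-at-0}.
Test 2 (P=0, Q=1, R=0): fault-free M1=1, M2=0, M3=1, M4=1 → 1; observed 1. Eliminates M3 stuck-at-0, M4 stuck-at-0.
Only M2 stuck-at-0 is consistent with every test.

M2 stuck-at-0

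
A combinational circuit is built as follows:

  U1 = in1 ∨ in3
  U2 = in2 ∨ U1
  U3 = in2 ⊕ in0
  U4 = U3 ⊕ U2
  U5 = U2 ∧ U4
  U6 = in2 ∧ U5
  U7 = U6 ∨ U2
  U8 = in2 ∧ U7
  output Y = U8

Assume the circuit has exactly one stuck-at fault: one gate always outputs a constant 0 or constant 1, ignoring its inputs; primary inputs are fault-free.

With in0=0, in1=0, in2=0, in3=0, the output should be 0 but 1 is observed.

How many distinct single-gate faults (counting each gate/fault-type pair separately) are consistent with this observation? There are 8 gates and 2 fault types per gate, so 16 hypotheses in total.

Fault-free: U1=0, U2=0, U3=0, U4=0, U5=0, U6=0, U7=0, U8=0 → 0. Observed 1.
  U1: none of the 2 fault types match ✗
  U2: none of the 2 fault types match ✗
  U3: none of the 2 fault types match ✗
  U4: none of the 2 fault types match ✗
  U5: none of the 2 fault types match ✗
  U6: none of the 2 fault types match ✗
  U7: none of the 2 fault types match ✗
  U8: stuck-at-1 ✓; others ✗
Consistent faults: {U8 stuck-at-1} — 1 in all.

1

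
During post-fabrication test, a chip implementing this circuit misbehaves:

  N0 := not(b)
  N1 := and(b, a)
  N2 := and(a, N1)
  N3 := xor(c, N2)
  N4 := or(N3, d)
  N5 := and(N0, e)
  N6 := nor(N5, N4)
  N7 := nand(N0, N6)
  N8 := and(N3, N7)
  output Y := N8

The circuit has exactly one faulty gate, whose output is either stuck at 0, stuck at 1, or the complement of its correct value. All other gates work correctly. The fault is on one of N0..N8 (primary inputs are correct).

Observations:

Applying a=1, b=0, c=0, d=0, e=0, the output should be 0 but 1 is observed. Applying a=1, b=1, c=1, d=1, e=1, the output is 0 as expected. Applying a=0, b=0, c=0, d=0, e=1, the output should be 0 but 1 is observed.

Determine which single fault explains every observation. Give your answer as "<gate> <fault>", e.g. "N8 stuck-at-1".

N2 stuck-at-1

Fault-free values for test 1 (a=1, b=0, c=0, d=0, e=0): N0=1, N1=0, N2=0, N3=0, N4=0, N5=0, N6=1, N7=0, N8=0, giving Y=0. Observed 1.
Test 1: faults giving observed 1 are {N1 stuck-at-1, N1 inverted output, N2 stuck-at-1, N2 inverted output, N3 stuck-at-1, N3 inverted output, N8 stuck-at-1, N8 inverted output}.
Test 2 (a=1, b=1, c=1, d=1, e=1): fault-free N0=0, N1=1, N2=1, N3=0, N4=1, N5=0, N6=0, N7=1, N8=0 → 0; observed 0. Eliminates N1 inverted output, N2 inverted output, N3 stuck-at-1, N3 inverted output, N8 stuck-at-1, N8 inverted output.
Test 3 (a=0, b=0, c=0, d=0, e=1): fault-free N0=1, N1=0, N2=0, N3=0, N4=0, N5=1, N6=0, N7=1, N8=0 → 0; observed 1. Eliminates N1 stuck-at-1.
Only N2 stuck-at-1 is consistent with every test.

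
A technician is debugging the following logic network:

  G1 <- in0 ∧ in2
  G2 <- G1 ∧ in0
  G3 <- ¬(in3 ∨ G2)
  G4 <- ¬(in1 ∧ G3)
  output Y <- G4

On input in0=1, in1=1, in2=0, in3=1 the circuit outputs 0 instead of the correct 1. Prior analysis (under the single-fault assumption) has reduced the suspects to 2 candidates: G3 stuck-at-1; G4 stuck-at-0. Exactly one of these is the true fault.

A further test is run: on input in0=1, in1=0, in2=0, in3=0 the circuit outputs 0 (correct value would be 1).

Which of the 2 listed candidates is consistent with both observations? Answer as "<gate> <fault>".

Evaluate each candidate on input in0=1, in1=0, in2=0, in3=0:
  G3 stuck-at-1: G1=0, G2=0, G3=1 [stuck-at-1], G4=1 → 1 — eliminated
  G4 stuck-at-0: G1=0, G2=0, G3=1, G4=0 [stuck-at-0] → 0 — matches
Only G4 stuck-at-0 reproduces the observed 0.

G4 stuck-at-0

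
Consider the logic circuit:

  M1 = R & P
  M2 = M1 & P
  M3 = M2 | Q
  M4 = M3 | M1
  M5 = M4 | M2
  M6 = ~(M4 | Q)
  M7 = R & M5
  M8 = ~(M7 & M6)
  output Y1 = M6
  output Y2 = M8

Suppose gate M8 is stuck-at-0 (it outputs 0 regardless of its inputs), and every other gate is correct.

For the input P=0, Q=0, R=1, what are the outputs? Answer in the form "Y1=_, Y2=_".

Propagate with M8 forced: M1=0, M2=0, M3=0, M4=0, M5=0, M6=1, M7=0, M8=0 [stuck-at-0].
So the outputs are Y1=1, Y2=0. (Without the fault they would be Y1=1, Y2=1.)

Y1=1, Y2=0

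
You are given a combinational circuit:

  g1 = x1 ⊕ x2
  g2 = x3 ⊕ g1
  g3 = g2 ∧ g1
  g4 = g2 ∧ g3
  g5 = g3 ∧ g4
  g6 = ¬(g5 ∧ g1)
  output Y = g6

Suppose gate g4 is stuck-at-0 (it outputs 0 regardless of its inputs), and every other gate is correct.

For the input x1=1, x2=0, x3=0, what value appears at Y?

Propagate with g4 forced: g1=1, g2=1, g3=1, g4=0 [stuck-at-0], g5=0, g6=1.
So Y = 1. (Without the fault it would be 0.)

1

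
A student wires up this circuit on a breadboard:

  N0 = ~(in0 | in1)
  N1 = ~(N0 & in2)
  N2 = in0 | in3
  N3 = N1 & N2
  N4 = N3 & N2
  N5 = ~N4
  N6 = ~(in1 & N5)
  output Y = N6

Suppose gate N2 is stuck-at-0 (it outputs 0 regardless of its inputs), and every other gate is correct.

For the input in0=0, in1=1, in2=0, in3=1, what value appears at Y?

0

Propagate with N2 forced: N0=0, N1=1, N2=0 [stuck-at-0], N3=0, N4=0, N5=1, N6=0.
So Y = 0. (Without the fault it would be 1.)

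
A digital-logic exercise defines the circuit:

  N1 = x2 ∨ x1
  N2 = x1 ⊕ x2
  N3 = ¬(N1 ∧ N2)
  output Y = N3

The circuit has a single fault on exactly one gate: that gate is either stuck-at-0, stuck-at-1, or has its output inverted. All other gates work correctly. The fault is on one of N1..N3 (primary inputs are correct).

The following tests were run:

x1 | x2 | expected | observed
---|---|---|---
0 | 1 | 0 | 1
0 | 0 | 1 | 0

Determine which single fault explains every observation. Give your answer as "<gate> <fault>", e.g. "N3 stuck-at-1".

Fault-free values for test 1 (x1=0, x2=1): N1=1, N2=1, N3=0, giving Y=0. Observed 1.
Test 1: faults giving observed 1 are {N1 stuck-at-0, N1 inverted output, N2 stuck-at-0, N2 inverted output, N3 stuck-at-1, N3 inverted output}.
Test 2 (x1=0, x2=0): fault-free N1=0, N2=0, N3=1 → 1; observed 0. Eliminates N1 stuck-at-0, N1 inverted output, N2 stuck-at-0, N2 inverted output, N3 stuck-at-1.
Only N3 inverted output is consistent with every test.

N3 inverted output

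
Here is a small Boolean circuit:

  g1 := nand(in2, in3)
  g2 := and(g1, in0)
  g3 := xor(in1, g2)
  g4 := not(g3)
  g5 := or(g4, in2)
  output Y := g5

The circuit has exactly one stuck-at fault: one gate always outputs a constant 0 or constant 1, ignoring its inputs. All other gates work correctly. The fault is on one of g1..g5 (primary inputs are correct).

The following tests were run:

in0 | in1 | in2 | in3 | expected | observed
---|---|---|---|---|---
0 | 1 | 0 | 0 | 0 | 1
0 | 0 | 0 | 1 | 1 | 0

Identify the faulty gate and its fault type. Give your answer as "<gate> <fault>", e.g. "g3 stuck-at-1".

Fault-free values for test 1 (in0=0, in1=1, in2=0, in3=0): g1=1, g2=0, g3=1, g4=0, g5=0, giving Y=0. Observed 1.
Test 1: faults giving observed 1 are {g2 stuck-at-1, g3 stuck-at-0, g4 stuck-at-1, g5 stuck-at-1}.
Test 2 (in0=0, in1=0, in2=0, in3=1): fault-free g1=1, g2=0, g3=0, g4=1, g5=1 → 1; observed 0. Eliminates g3 stuck-at-0, g4 stuck-at-1, g5 stuck-at-1.
Only g2 stuck-at-1 is consistent with every test.

g2 stuck-at-1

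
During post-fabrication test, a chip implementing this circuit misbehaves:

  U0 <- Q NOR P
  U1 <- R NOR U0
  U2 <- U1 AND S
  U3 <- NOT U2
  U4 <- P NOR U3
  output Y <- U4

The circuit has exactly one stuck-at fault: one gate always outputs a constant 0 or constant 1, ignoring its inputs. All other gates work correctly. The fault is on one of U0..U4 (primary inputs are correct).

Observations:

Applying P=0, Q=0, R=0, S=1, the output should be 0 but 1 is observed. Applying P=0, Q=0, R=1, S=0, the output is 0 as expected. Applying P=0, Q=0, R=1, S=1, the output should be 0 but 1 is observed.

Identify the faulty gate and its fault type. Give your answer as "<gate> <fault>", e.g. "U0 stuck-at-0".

Fault-free values for test 1 (P=0, Q=0, R=0, S=1): U0=1, U1=0, U2=0, U3=1, U4=0, giving Y=0. Observed 1.
Test 1: faults giving observed 1 are {U0 stuck-at-0, U1 stuck-at-1, U2 stuck-at-1, U3 stuck-at-0, U4 stuck-at-1}.
Test 2 (P=0, Q=0, R=1, S=0): fault-free U0=1, U1=0, U2=0, U3=1, U4=0 → 0; observed 0. Eliminates U2 stuck-at-1, U3 stuck-at-0, U4 stuck-at-1.
Test 3 (P=0, Q=0, R=1, S=1): fault-free U0=1, U1=0, U2=0, U3=1, U4=0 → 0; observed 1. Eliminates U0 stuck-at-0.
Only U1 stuck-at-1 is consistent with every test.

U1 stuck-at-1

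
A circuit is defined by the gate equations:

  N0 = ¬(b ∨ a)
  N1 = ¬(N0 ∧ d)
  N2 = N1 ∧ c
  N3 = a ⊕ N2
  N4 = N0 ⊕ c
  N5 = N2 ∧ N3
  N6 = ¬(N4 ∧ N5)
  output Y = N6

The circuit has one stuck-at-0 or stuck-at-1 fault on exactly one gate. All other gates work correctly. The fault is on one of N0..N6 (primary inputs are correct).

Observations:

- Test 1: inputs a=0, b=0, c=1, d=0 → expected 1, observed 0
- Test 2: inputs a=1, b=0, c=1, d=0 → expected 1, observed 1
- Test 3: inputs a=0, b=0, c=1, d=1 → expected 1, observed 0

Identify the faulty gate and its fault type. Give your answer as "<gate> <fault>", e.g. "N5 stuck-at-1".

N0 stuck-at-0

Fault-free values for test 1 (a=0, b=0, c=1, d=0): N0=1, N1=1, N2=1, N3=1, N4=0, N5=1, N6=1, giving Y=1. Observed 0.
Test 1: faults giving observed 0 are {N0 stuck-at-0, N4 stuck-at-1, N6 stuck-at-0}.
Test 2 (a=1, b=0, c=1, d=0): fault-free N0=0, N1=1, N2=1, N3=0, N4=1, N5=0, N6=1 → 1; observed 1. Eliminates N6 stuck-at-0.
Test 3 (a=0, b=0, c=1, d=1): fault-free N0=1, N1=0, N2=0, N3=0, N4=0, N5=0, N6=1 → 1; observed 0. Eliminates N4 stuck-at-1.
Only N0 stuck-at-0 is consistent with every test.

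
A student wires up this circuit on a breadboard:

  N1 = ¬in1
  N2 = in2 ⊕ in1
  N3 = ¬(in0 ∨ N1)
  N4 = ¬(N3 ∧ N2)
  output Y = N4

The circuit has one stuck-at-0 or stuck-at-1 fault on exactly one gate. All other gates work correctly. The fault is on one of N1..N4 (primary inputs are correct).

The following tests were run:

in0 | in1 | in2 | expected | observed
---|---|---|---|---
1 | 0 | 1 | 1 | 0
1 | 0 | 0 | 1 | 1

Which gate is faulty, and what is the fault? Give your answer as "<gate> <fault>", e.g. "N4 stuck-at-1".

Fault-free values for test 1 (in0=1, in1=0, in2=1): N1=1, N2=1, N3=0, N4=1, giving Y=1. Observed 0.
Test 1: faults giving observed 0 are {N3 stuck-at-1, N4 stuck-at-0}.
Test 2 (in0=1, in1=0, in2=0): fault-free N1=1, N2=0, N3=0, N4=1 → 1; observed 1. Eliminates N4 stuck-at-0.
Only N3 stuck-at-1 is consistent with every test.

N3 stuck-at-1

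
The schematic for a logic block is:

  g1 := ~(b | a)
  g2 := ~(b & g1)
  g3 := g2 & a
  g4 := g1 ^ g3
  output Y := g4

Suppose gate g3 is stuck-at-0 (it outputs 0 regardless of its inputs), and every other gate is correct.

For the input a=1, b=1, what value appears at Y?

Propagate with g3 forced: g1=0, g2=1, g3=0 [stuck-at-0], g4=0.
So Y = 0. (Without the fault it would be 1.)

0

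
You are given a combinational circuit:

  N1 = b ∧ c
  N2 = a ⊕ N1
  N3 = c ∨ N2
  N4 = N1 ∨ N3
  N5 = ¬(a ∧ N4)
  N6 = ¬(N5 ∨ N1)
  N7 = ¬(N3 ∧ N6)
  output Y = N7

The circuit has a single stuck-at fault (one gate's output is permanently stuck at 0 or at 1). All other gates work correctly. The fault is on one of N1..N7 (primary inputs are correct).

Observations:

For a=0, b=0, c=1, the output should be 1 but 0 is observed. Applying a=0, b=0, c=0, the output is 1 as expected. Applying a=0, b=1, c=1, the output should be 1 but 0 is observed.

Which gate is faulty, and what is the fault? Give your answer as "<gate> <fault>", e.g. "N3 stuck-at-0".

N6 stuck-at-1

Fault-free values for test 1 (a=0, b=0, c=1): N1=0, N2=0, N3=1, N4=1, N5=1, N6=0, N7=1, giving Y=1. Observed 0.
Test 1: faults giving observed 0 are {N5 stuck-at-0, N6 stuck-at-1, N7 stuck-at-0}.
Test 2 (a=0, b=0, c=0): fault-free N1=0, N2=0, N3=0, N4=0, N5=1, N6=0, N7=1 → 1; observed 1. Eliminates N7 stuck-at-0.
Test 3 (a=0, b=1, c=1): fault-free N1=1, N2=1, N3=1, N4=1, N5=1, N6=0, N7=1 → 1; observed 0. Eliminates N5 stuck-at-0.
Only N6 stuck-at-1 is consistent with every test.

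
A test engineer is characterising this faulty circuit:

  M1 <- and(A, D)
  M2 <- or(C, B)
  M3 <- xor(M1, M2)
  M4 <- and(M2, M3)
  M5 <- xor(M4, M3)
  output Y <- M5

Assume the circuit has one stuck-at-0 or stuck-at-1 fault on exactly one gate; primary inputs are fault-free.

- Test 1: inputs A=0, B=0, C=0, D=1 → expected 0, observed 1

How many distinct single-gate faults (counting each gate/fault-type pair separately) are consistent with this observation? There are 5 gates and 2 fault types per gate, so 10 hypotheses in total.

4

Fault-free: M1=0, M2=0, M3=0, M4=0, M5=0 → 0. Observed 1.
  M1 stuck-at-0: output 0 ✗
  M1 stuck-at-1: output 1 ✓
  M2 stuck-at-0: output 0 ✗
  M2 stuck-at-1: output 0 ✗
  M3 stuck-at-0: output 0 ✗
  M3 stuck-at-1: output 1 ✓
  M4 stuck-at-0: output 0 ✗
  M4 stuck-at-1: output 1 ✓
  M5 stuck-at-0: output 0 ✗
  M5 stuck-at-1: output 1 ✓
Consistent faults: {M1 stuck-at-1, M3 stuck-at-1, M4 stuck-at-1, M5 stuck-at-1} — 4 in all.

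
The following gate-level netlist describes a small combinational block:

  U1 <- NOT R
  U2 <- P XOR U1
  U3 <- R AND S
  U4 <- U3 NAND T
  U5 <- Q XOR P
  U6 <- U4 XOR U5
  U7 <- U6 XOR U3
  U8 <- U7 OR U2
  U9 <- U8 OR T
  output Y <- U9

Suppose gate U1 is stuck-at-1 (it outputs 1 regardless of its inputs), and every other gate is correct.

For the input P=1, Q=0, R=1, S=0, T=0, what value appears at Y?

0

Propagate with U1 forced: U1=1 [stuck-at-1], U2=0, U3=0, U4=1, U5=1, U6=0, U7=0, U8=0, U9=0.
So Y = 0. (Without the fault it would be 1.)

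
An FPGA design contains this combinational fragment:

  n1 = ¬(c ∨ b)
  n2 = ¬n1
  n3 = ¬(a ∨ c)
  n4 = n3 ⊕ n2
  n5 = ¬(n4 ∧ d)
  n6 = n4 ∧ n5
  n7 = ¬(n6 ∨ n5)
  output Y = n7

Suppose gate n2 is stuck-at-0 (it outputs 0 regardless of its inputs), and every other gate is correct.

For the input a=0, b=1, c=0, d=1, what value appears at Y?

1

Propagate with n2 forced: n1=0, n2=0 [stuck-at-0], n3=1, n4=1, n5=0, n6=0, n7=1.
So Y = 1. (Without the fault it would be 0.)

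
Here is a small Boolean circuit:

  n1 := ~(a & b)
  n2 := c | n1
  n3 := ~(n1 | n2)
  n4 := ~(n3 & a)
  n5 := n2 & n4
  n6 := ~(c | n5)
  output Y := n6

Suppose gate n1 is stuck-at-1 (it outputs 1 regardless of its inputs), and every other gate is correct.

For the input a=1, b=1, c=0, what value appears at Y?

Propagate with n1 forced: n1=1 [stuck-at-1], n2=1, n3=0, n4=1, n5=1, n6=0.
So Y = 0. (Without the fault it would be 1.)

0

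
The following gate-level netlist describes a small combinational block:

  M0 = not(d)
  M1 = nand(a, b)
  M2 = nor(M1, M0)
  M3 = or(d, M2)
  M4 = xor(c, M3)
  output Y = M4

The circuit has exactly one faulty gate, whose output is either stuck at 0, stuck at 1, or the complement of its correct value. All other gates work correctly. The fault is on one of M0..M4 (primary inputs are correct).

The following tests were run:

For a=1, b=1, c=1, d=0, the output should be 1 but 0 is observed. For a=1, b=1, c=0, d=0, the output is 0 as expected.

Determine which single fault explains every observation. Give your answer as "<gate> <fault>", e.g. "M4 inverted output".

Fault-free values for test 1 (a=1, b=1, c=1, d=0): M0=1, M1=0, M2=0, M3=0, M4=1, giving Y=1. Observed 0.
Test 1: faults giving observed 0 are {M0 stuck-at-0, M0 inverted output, M2 stuck-at-1, M2 inverted output, M3 stuck-at-1, M3 inverted output, M4 stuck-at-0, M4 inverted output}.
Test 2 (a=1, b=1, c=0, d=0): fault-free M0=1, M1=0, M2=0, M3=0, M4=0 → 0; observed 0. Eliminates M0 stuck-at-0, M0 inverted output, M2 stuck-at-1, M2 inverted output, M3 stuck-at-1, M3 inverted output, M4 inverted output.
Only M4 stuck-at-0 is consistent with every test.

M4 stuck-at-0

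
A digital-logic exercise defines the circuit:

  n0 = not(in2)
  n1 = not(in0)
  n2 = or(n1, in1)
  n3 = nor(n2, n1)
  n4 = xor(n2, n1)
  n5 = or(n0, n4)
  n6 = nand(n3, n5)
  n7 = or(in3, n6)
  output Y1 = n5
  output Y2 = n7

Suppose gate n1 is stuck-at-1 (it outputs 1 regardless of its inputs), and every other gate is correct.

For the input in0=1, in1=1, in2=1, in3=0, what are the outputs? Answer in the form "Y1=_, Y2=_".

Propagate with n1 forced: n0=0, n1=1 [stuck-at-1], n2=1, n3=0, n4=0, n5=0, n6=1, n7=1.
So the outputs are Y1=0, Y2=1. (Without the fault they would be Y1=1, Y2=1.)

Y1=0, Y2=1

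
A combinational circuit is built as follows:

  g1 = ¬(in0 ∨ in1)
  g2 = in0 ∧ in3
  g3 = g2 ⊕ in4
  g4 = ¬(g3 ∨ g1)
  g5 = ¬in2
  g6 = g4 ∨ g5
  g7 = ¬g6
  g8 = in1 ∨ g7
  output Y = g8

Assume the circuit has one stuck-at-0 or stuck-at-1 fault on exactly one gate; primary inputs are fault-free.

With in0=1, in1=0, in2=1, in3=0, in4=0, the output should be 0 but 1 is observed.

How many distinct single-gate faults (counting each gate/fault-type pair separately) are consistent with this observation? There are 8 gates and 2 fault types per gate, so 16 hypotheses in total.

7

Fault-free: g1=0, g2=0, g3=0, g4=1, g5=0, g6=1, g7=0, g8=0 → 0. Observed 1.
  g1: stuck-at-1 ✓; others ✗
  g2: stuck-at-1 ✓; others ✗
  g3: stuck-at-1 ✓; others ✗
  g4: stuck-at-0 ✓; others ✗
  g5: none of the 2 fault types match ✗
  g6: stuck-at-0 ✓; others ✗
  g7: stuck-at-1 ✓; others ✗
  g8: stuck-at-1 ✓; others ✗
Consistent faults: {g1 stuck-at-1, g2 stuck-at-1, g3 stuck-at-1, g4 stuck-at-0, g6 stuck-at-0, g7 stuck-at-1, g8 stuck-at-1} — 7 in all.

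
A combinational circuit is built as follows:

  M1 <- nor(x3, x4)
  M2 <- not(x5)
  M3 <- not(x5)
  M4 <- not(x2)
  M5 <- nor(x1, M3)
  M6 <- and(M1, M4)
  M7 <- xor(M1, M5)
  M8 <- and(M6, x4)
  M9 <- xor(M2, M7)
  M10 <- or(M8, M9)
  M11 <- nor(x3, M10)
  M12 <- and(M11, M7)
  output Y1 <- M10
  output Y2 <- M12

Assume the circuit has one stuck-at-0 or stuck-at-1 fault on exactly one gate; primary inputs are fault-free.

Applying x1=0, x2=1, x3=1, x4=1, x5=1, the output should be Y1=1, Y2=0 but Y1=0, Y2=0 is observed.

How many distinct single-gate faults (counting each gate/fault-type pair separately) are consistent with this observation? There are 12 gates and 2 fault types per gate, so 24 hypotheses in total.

7

Fault-free: M1=0, M2=0, M3=0, M4=0, M5=1, M6=0, M7=1, M8=0, M9=1, M10=1, M11=0, M12=0 → Y1=1, Y2=0. Observed Y1=0, Y2=0.
  M1: stuck-at-1 ✓; others ✗
  M2: stuck-at-1 ✓; others ✗
  M3: stuck-at-1 ✓; others ✗
  M4: none of the 2 fault types match ✗
  M5: stuck-at-0 ✓; others ✗
  M6: none of the 2 fault types match ✗
  M7: stuck-at-0 ✓; others ✗
  M8: none of the 2 fault types match ✗
  M9: stuck-at-0 ✓; others ✗
  M10: stuck-at-0 ✓; others ✗
  M11: none of the 2 fault types match ✗
  M12: none of the 2 fault types match ✗
Consistent faults: {M1 stuck-at-1, M2 stuck-at-1, M3 stuck-at-1, M5 stuck-at-0, M7 stuck-at-0, M9 stuck-at-0, M10 stuck-at-0} — 7 in all.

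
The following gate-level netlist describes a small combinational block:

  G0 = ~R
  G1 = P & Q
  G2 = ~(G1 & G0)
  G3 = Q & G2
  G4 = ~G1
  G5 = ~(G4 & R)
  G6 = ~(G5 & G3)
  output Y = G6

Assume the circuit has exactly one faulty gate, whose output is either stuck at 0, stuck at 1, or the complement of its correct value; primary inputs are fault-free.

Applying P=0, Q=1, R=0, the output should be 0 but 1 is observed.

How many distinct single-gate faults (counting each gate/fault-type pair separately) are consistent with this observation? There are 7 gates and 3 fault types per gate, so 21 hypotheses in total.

Fault-free: G0=1, G1=0, G2=1, G3=1, G4=1, G5=1, G6=0 → 0. Observed 1.
  G0: none of the 3 fault types match ✗
  G1: stuck-at-1, inverted output ✓; others ✗
  G2: stuck-at-0, inverted output ✓; others ✗
  G3: stuck-at-0, inverted output ✓; others ✗
  G4: none of the 3 fault types match ✗
  G5: stuck-at-0, inverted output ✓; others ✗
  G6: stuck-at-1, inverted output ✓; others ✗
Consistent faults: {G1 stuck-at-1, G1 inverted output, G2 stuck-at-0, G2 inverted output, G3 stuck-at-0, G3 inverted output, G5 stuck-at-0, G5 inverted output, G6 stuck-at-1, G6 inverted output} — 10 in all.

10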